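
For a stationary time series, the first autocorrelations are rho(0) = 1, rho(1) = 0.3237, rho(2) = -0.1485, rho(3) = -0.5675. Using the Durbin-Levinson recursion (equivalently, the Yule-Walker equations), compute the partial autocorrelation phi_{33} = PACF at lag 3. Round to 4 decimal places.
\phi_{33} = -0.5030

The PACF at lag k is phi_{kk}, the last component of the solution
to the Yule-Walker system G_k phi = r_k where
  (G_k)_{ij} = rho(|i - j|), (r_k)_i = rho(i), i,j = 1..k.
Equivalently, Durbin-Levinson gives phi_{kk} iteratively:
  phi_{11} = rho(1)
  phi_{kk} = [rho(k) - sum_{j=1..k-1} phi_{k-1,j} rho(k-j)]
            / [1 - sum_{j=1..k-1} phi_{k-1,j} rho(j)],
  phi_{k,j} = phi_{k-1,j} - phi_{kk} phi_{k-1,k-j},  j = 1..k-1.
Step k = 1:
  phi_11 = rho(1) = 0.3237.
Step k = 2:
  phi_22 = [rho(2) - phi_11 rho(1)] / [1 - phi_11 rho(1)] = [-0.1485 - (0.3237)(0.3237)] / [1 - (0.3237)(0.3237)]
         = -0.25328169 / 0.89521831 = -0.282927.
  Update: phi_21 = phi_11 - phi_22 phi_11 = 0.3237 - (-0.282927)(0.3237) = 0.415284.
Step k = 3:
  phi_33 = [rho(3) - phi_21 rho(2) - phi_22 rho(1)] / [1 - phi_21 rho(1) - phi_22 rho(2)]
    numerator   = -0.5675 - (0.415284)(-0.1485) - (-0.282927)(0.3237) = -0.41424683
    denominator = 1 - (0.415284)(0.3237) - (-0.282927)(-0.1485) = 0.82355801
  phi_33 = -0.41424683 / 0.82355801 = -0.503.
Therefore phi_{33} = -0.5030.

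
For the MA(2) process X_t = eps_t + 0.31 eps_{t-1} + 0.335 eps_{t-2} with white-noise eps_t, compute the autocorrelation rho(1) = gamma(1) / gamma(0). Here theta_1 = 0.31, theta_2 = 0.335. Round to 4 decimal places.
\rho(1) = 0.3425

For an MA(q) process with theta_0 = 1, the autocovariance is
  gamma(k) = sigma^2 * sum_{i=0..q-k} theta_i * theta_{i+k},
and rho(k) = gamma(k) / gamma(0). Sigma^2 cancels.
  numerator   = (1)*(0.31) + (0.31)*(0.335) = 0.41385.
  denominator = (1)^2 + (0.31)^2 + (0.335)^2 = 1.208325.
  rho(1) = 0.41385 / 1.208325 = 0.3425.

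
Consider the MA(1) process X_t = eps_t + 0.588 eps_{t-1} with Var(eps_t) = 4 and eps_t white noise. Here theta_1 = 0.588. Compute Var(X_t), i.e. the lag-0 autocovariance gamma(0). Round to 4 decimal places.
\gamma(0) = 5.3830

For an MA(q) process X_t = eps_t + sum_i theta_i eps_{t-i} with
Var(eps_t) = sigma^2, the variance is
  gamma(0) = sigma^2 * (1 + sum_i theta_i^2).
  sum_i theta_i^2 = (0.588)^2 = 0.345744.
  gamma(0) = 4 * (1 + 0.345744) = 4 * 1.345744 = 5.382976, which rounds to 5.3830.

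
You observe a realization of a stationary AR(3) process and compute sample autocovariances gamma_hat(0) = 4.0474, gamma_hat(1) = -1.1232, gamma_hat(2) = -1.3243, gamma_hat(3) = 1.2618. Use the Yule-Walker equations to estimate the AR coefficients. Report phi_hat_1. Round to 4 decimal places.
\hat\phi_{1} = -0.3640

The Yule-Walker equations for an AR(p) process read, in matrix form,
  Gamma_p phi = r_p,   with   (Gamma_p)_{ij} = gamma(|i - j|),
                       (r_p)_i = gamma(i),   i,j = 1..p.
Substitute the sample gammas (Toeplitz matrix and right-hand side of size 3):
  Gamma_p = [[4.0474, -1.1232, -1.3243], [-1.1232, 4.0474, -1.1232], [-1.3243, -1.1232, 4.0474]]
  r_p     = [-1.1232, -1.3243, 1.2618]
Written out (R1..R3):
  (R1) 4.0474 phi_1 - 1.1232 phi_2 - 1.3243 phi_3 = -1.1232
  (R2) -1.1232 phi_1 + 4.0474 phi_2 - 1.1232 phi_3 = -1.3243
  (R3) -1.3243 phi_1 - 1.1232 phi_2 + 4.0474 phi_3 = 1.2618
Gaussian elimination:
  R2 <- R2 - (-1.1232/4.0474) R1 = R2 - (-0.277511) R1:  3.735699 phi_2 - 1.490708 phi_3 = -1.636001
  R3 <- R3 - (-1.3243/4.0474) R1 = R3 - (-0.327198) R1:  -1.490708 phi_2 + 3.614092 phi_3 = 0.894292
  R3 <- R3 - (-1.490708/3.735699) R2 = R3 - (-0.399044) R2:  3.019234 phi_3 = 0.241455
Back-substitution:
  phi_hat_3 = 0.241455 / 3.019234 = 0.079972
  phi_hat_2 = (-1.636001 - (-1.490708)(0.079972)) / 3.735699 = -0.406025
  phi_hat_1 = (-1.1232 - (-1.1232)(-0.406025) - (-1.3243)(0.079972)) / 4.0474 = -0.364021
So phi_hat = [-0.3640, -0.4060, 0.0800].
Therefore phi_hat_1 = -0.3640.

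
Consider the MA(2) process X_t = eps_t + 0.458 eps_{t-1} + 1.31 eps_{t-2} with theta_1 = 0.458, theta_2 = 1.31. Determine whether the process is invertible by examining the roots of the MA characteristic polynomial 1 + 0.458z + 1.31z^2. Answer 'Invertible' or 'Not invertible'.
\text{Not invertible}

The MA(q) characteristic polynomial is P(z) = 1 + 0.458z + 1.31z^2.
Invertibility requires all roots to lie outside the unit circle, i.e. |z| > 1 for every root.
Set 1 + (0.458) z + (1.31) z^2 = 0, i.e. a z^2 + b z + c = 0 with a = 1.31, b = 0.458, c = 1.
Discriminant D = b^2 - 4ac = (0.458)^2 - 4*(1.31)*1 = 0.209764 - (5.24) = -5.030236.
D < 0, so the roots are the complex-conjugate pair z = (-b +/- i sqrt(-D)) / (2a) = -0.1748 +/- 0.856i.
For a conjugate pair |z|^2 = z * conj(z) = (product of roots) = c/a = 1/(1.31) = 0.763359, so |z| = sqrt(0.763359) = 0.8737 for both roots.
Moduli of all roots: 0.8737, 0.8737.
All moduli strictly greater than 1? No.
Verdict: Not invertible.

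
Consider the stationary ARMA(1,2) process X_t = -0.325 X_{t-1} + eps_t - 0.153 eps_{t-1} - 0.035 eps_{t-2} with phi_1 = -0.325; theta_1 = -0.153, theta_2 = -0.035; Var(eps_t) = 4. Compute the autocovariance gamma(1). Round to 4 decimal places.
\gamma(1) = -2.1632

Multiply the model equation by X_{t-k} and take expectations. With theta_0 = psi_0 = 1 and psi_j the MA(infinity) weights, this gives
  gamma(k) - sum_i phi_i gamma(k-i) = c_k,
  c_k = sigma^2 * sum_{j=k..q} theta_j psi_{j-k}   (c_k = 0 for k > q),
using gamma(-m) = gamma(m).
psi-weights needed (psi_j = theta_j + sum_i phi_i psi_{j-i}):
  psi_1 = theta_1 + phi_1 = -0.153 + (-0.325) = -0.478
  psi_2 = theta_2 + phi_1 psi_1 = -0.035 + (-0.325)(-0.478) = 0.12035
Right-hand sides:
  c_0 = sigma^2 (1 + theta_1 psi_1 + theta_2 psi_2) = 4 * (1 + (-0.153)(-0.478) + (-0.035)(0.12035)) = 4 * 1.068922 = 4.275687
  c_1 = sigma^2 (theta_1 + theta_2 psi_1) = 4 * (-0.153 + (-0.035)(-0.478)) = -0.54508
  c_2 = sigma^2 theta_2 = 4 * (-0.035) = -0.14
Equations for k = 0 and k = 1 (AR order 1):
  gamma(0) = phi_1 gamma(1) + c_0
  gamma(1) = phi_1 gamma(0) + c_1
Substituting the second into the first: gamma(0) (1 - phi_1^2) = c_0 + phi_1 c_1, so
  gamma(0) = (c_0 + phi_1 c_1) / (1 - phi_1^2) = (4.275687 + (-0.325)(-0.54508)) / (1 - (-0.325)^2) = 4.452838 / 0.894375 = 4.978715.
  gamma(1) = phi_1 gamma(0) + c_1 = (-0.325)(4.978715) + (-0.54508) = -2.163162.
Therefore gamma(1) = -2.1632 (to 4 decimal places).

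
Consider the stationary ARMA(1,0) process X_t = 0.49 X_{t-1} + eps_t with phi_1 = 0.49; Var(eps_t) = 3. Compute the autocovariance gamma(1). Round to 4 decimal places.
\gamma(1) = 1.9345

Multiply the model equation by X_{t-k} and take expectations. With theta_0 = psi_0 = 1 and psi_j the MA(infinity) weights, this gives
  gamma(k) - sum_i phi_i gamma(k-i) = c_k,
  c_k = sigma^2 * sum_{j=k..q} theta_j psi_{j-k}   (c_k = 0 for k > q),
using gamma(-m) = gamma(m).
Pure AR (q = 0): c_0 = sigma^2 = 3, c_k = 0 for k >= 1.
Equations for k = 0 and k = 1 (AR order 1):
  gamma(0) = phi_1 gamma(1) + c_0
  gamma(1) = phi_1 gamma(0) + c_1
Substituting the second into the first: gamma(0) (1 - phi_1^2) = c_0 + phi_1 c_1, so
  gamma(0) = c_0 / (1 - phi_1^2) = 3 / (1 - (0.49)^2) = 3 / 0.7599 = 3.947888.
  gamma(1) = phi_1 gamma(0) = (0.49)(3.947888) = 1.934465.
Therefore gamma(1) = 1.9345 (to 4 decimal places).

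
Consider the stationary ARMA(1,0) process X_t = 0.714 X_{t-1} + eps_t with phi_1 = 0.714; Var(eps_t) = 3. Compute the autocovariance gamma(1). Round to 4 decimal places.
\gamma(1) = 4.3696

Multiply the model equation by X_{t-k} and take expectations. With theta_0 = psi_0 = 1 and psi_j the MA(infinity) weights, this gives
  gamma(k) - sum_i phi_i gamma(k-i) = c_k,
  c_k = sigma^2 * sum_{j=k..q} theta_j psi_{j-k}   (c_k = 0 for k > q),
using gamma(-m) = gamma(m).
Pure AR (q = 0): c_0 = sigma^2 = 3, c_k = 0 for k >= 1.
Equations for k = 0 and k = 1 (AR order 1):
  gamma(0) = phi_1 gamma(1) + c_0
  gamma(1) = phi_1 gamma(0) + c_1
Substituting the second into the first: gamma(0) (1 - phi_1^2) = c_0 + phi_1 c_1, so
  gamma(0) = c_0 / (1 - phi_1^2) = 3 / (1 - (0.714)^2) = 3 / 0.490204 = 6.119901.
  gamma(1) = phi_1 gamma(0) = (0.714)(6.119901) = 4.369609.
Therefore gamma(1) = 4.3696 (to 4 decimal places).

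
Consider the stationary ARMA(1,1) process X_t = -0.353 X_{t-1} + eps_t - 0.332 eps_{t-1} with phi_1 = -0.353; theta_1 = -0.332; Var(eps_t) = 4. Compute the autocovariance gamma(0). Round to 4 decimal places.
\gamma(0) = 6.1441

Multiply the model equation by X_{t-k} and take expectations. With theta_0 = psi_0 = 1 and psi_j the MA(infinity) weights, this gives
  gamma(k) - sum_i phi_i gamma(k-i) = c_k,
  c_k = sigma^2 * sum_{j=k..q} theta_j psi_{j-k}   (c_k = 0 for k > q),
using gamma(-m) = gamma(m).
psi-weights needed (psi_j = theta_j + sum_i phi_i psi_{j-i}):
  psi_1 = theta_1 + phi_1 = -0.332 + (-0.353) = -0.685
Right-hand sides:
  c_0 = sigma^2 (1 + theta_1 psi_1) = 4 * (1 + (-0.332)(-0.685)) = 4 * 1.22742 = 4.90968
  c_1 = sigma^2 theta_1 = 4 * (-0.332) = -1.328
  c_2 = 0
Equations for k = 0 and k = 1 (AR order 1):
  gamma(0) = phi_1 gamma(1) + c_0
  gamma(1) = phi_1 gamma(0) + c_1
Substituting the second into the first: gamma(0) (1 - phi_1^2) = c_0 + phi_1 c_1, so
  gamma(0) = (c_0 + phi_1 c_1) / (1 - phi_1^2) = (4.90968 + (-0.353)(-1.328)) / (1 - (-0.353)^2) = 5.378464 / 0.875391 = 6.14407.
Therefore gamma(0) = 6.1441 (to 4 decimal places).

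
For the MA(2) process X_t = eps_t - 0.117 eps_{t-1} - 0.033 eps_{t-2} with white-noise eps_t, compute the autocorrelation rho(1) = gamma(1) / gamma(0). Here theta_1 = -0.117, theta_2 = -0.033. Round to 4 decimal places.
\rho(1) = -0.1115

For an MA(q) process with theta_0 = 1, the autocovariance is
  gamma(k) = sigma^2 * sum_{i=0..q-k} theta_i * theta_{i+k},
and rho(k) = gamma(k) / gamma(0). Sigma^2 cancels.
  numerator   = (1)*(-0.117) + (-0.117)*(-0.033) = -0.113139.
  denominator = (1)^2 + (-0.117)^2 + (-0.033)^2 = 1.014778.
  rho(1) = -0.113139 / 1.014778 = -0.1115.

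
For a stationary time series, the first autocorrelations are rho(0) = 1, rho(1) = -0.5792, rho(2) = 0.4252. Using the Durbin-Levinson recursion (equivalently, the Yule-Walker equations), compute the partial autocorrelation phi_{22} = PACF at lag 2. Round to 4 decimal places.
\phi_{22} = 0.1350

The PACF at lag k is phi_{kk}, the last component of the solution
to the Yule-Walker system G_k phi = r_k where
  (G_k)_{ij} = rho(|i - j|), (r_k)_i = rho(i), i,j = 1..k.
Equivalently, Durbin-Levinson gives phi_{kk} iteratively:
  phi_{11} = rho(1)
  phi_{kk} = [rho(k) - sum_{j=1..k-1} phi_{k-1,j} rho(k-j)]
            / [1 - sum_{j=1..k-1} phi_{k-1,j} rho(j)],
  phi_{k,j} = phi_{k-1,j} - phi_{kk} phi_{k-1,k-j},  j = 1..k-1.
Step k = 1:
  phi_11 = rho(1) = -0.5792.
Step k = 2:
  phi_22 = [rho(2) - phi_11 rho(1)] / [1 - phi_11 rho(1)] = [0.4252 - (-0.5792)(-0.5792)] / [1 - (-0.5792)(-0.5792)]
         = 0.08972736 / 0.66452736 = 0.135.
Therefore phi_{22} = 0.1350.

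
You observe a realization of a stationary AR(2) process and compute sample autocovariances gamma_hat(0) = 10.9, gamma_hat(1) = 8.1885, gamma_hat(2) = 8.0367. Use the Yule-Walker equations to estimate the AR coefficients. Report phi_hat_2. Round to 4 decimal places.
\hat\phi_{2} = 0.3970

The Yule-Walker equations for an AR(p) process read, in matrix form,
  Gamma_p phi = r_p,   with   (Gamma_p)_{ij} = gamma(|i - j|),
                       (r_p)_i = gamma(i),   i,j = 1..p.
Substitute the sample gammas (Toeplitz matrix and right-hand side of size 2):
  Gamma_p = [[10.9, 8.1885], [8.1885, 10.9]]
  r_p     = [8.1885, 8.0367]
Written out:
  10.9 phi_1 + 8.1885 phi_2 = 8.1885
  8.1885 phi_1 + 10.9 phi_2 = 8.0367
Solve by Cramer's rule:
  det = gamma(0)^2 - gamma(1)^2 = (10.9)^2 - (8.1885)^2 = 118.81 - 67.05153225 = 51.75846775
  phi_hat_1 = [gamma(1) gamma(0) - gamma(1) gamma(2)] / det = [(8.1885)(10.9) - (8.1885)(8.0367)] / 51.75846775 = 23.44613205 / 51.75846775 = 0.453
  phi_hat_2 = [gamma(0) gamma(2) - gamma(1)^2] / det = [(10.9)(8.0367) - (8.1885)^2] / 51.75846775 = 20.54849775 / 51.75846775 = 0.397
So phi_hat = [0.4530, 0.3970].
Therefore phi_hat_2 = 0.3970.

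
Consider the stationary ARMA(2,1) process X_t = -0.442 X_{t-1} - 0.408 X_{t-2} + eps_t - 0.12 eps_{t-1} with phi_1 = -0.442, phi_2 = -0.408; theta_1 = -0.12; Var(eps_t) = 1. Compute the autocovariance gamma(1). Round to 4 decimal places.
\gamma(1) = -0.5405

Multiply the model equation by X_{t-k} and take expectations. With theta_0 = psi_0 = 1 and psi_j the MA(infinity) weights, this gives
  gamma(k) - sum_i phi_i gamma(k-i) = c_k,
  c_k = sigma^2 * sum_{j=k..q} theta_j psi_{j-k}   (c_k = 0 for k > q),
using gamma(-m) = gamma(m).
psi-weights needed (psi_j = theta_j + sum_i phi_i psi_{j-i}):
  psi_1 = theta_1 + phi_1 = -0.12 + (-0.442) = -0.562
Right-hand sides:
  c_0 = sigma^2 (1 + theta_1 psi_1) = 1 * (1 + (-0.12)(-0.562)) = 1 * 1.06744 = 1.06744
  c_1 = sigma^2 theta_1 = 1 * (-0.12) = -0.12
  c_2 = 0
Equations for k = 0, 1, 2 (AR order 2, c_2 = 0):
  (E0) gamma(0) = phi_1 gamma(1) + phi_2 gamma(2) + c_0
  (E1) gamma(1) = phi_1 gamma(0) + phi_2 gamma(1) + c_1
  (E2) gamma(2) = phi_1 gamma(1) + phi_2 gamma(0)
From (E1): gamma(1) = A gamma(0) + B with
  A = phi_1 / (1 - phi_2) = -0.442 / 1.408 = -0.31392,   B = c_1 / (1 - phi_2) = -0.12 / 1.408 = -0.085227.
Insert (E2) into (E0): gamma(0) (1 - phi_2^2) = phi_1 (1 + phi_2) gamma(1) + c_0.
  phi_1 (1 + phi_2) = (-0.442)(0.592) = -0.261664,   1 - phi_2^2 = 0.833536.
Replace gamma(1) by A gamma(0) + B and collect gamma(0):
  gamma(0) [0.833536 - (-0.261664)(-0.31392)] = (-0.261664)(-0.085227) + 1.06744
  gamma(0) * 0.751394 = 1.089741
  gamma(0) = 1.089741 / 0.751394 = 1.450292.
  gamma(1) = A gamma(0) + B = (-0.31392)(1.450292) + (-0.085227) = -0.540503.
Therefore gamma(1) = -0.5405 (to 4 decimal places).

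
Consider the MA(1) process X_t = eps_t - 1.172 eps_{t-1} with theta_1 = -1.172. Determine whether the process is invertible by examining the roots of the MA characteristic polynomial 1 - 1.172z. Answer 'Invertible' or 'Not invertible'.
\text{Not invertible}

The MA(q) characteristic polynomial is P(z) = 1 - 1.172z.
Invertibility requires all roots to lie outside the unit circle, i.e. |z| > 1 for every root.
This is linear in z: 1 + (-1.172) z = 0  =>  z = -1/(-1.172) = 0.853242,  |z| = 0.853242.
Moduli of all roots: 0.8532.
All moduli strictly greater than 1? No.
Verdict: Not invertible.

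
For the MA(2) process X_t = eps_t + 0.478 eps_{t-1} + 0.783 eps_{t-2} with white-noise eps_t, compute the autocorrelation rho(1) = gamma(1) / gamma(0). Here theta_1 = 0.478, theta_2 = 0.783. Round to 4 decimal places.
\rho(1) = 0.4628

For an MA(q) process with theta_0 = 1, the autocovariance is
  gamma(k) = sigma^2 * sum_{i=0..q-k} theta_i * theta_{i+k},
and rho(k) = gamma(k) / gamma(0). Sigma^2 cancels.
  numerator   = (1)*(0.478) + (0.478)*(0.783) = 0.852274.
  denominator = (1)^2 + (0.478)^2 + (0.783)^2 = 1.841573.
  rho(1) = 0.852274 / 1.841573 = 0.4628.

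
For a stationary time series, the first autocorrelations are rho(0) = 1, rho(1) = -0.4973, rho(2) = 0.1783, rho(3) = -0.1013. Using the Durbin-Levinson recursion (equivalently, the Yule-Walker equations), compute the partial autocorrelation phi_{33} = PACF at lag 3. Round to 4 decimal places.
\phi_{33} = -0.0671

The PACF at lag k is phi_{kk}, the last component of the solution
to the Yule-Walker system G_k phi = r_k where
  (G_k)_{ij} = rho(|i - j|), (r_k)_i = rho(i), i,j = 1..k.
Equivalently, Durbin-Levinson gives phi_{kk} iteratively:
  phi_{11} = rho(1)
  phi_{kk} = [rho(k) - sum_{j=1..k-1} phi_{k-1,j} rho(k-j)]
            / [1 - sum_{j=1..k-1} phi_{k-1,j} rho(j)],
  phi_{k,j} = phi_{k-1,j} - phi_{kk} phi_{k-1,k-j},  j = 1..k-1.
Step k = 1:
  phi_11 = rho(1) = -0.4973.
Step k = 2:
  phi_22 = [rho(2) - phi_11 rho(1)] / [1 - phi_11 rho(1)] = [0.1783 - (-0.4973)(-0.4973)] / [1 - (-0.4973)(-0.4973)]
         = -0.06900729 / 0.75269271 = -0.091681.
  Update: phi_21 = phi_11 - phi_22 phi_11 = -0.4973 - (-0.091681)(-0.4973) = -0.542893.
Step k = 3:
  phi_33 = [rho(3) - phi_21 rho(2) - phi_22 rho(1)] / [1 - phi_21 rho(1) - phi_22 rho(2)]
    numerator   = -0.1013 - (-0.542893)(0.1783) - (-0.091681)(-0.4973) = -0.05009497
    denominator = 1 - (-0.542893)(-0.4973) - (-0.091681)(0.1783) = 0.74636608
  phi_33 = -0.05009497 / 0.74636608 = -0.0671.
Therefore phi_{33} = -0.0671.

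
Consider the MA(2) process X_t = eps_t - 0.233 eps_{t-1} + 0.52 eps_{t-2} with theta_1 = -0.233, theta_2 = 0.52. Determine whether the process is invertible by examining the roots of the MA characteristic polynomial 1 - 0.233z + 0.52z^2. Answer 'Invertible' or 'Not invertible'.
\text{Invertible}

The MA(q) characteristic polynomial is P(z) = 1 - 0.233z + 0.52z^2.
Invertibility requires all roots to lie outside the unit circle, i.e. |z| > 1 for every root.
Set 1 + (-0.233) z + (0.52) z^2 = 0, i.e. a z^2 + b z + c = 0 with a = 0.52, b = -0.233, c = 1.
Discriminant D = b^2 - 4ac = (-0.233)^2 - 4*(0.52)*1 = 0.054289 - (2.08) = -2.025711.
D < 0, so the roots are the complex-conjugate pair z = (-b +/- i sqrt(-D)) / (2a) = 0.224 +/- 1.3685i.
For a conjugate pair |z|^2 = z * conj(z) = (product of roots) = c/a = 1/(0.52) = 1.923077, so |z| = sqrt(1.923077) = 1.3868 for both roots.
Moduli of all roots: 1.3868, 1.3868.
All moduli strictly greater than 1? Yes.
Verdict: Invertible.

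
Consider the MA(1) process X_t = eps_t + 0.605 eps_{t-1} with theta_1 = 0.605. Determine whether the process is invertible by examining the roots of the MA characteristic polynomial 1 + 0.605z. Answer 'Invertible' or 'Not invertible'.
\text{Invertible}

The MA(q) characteristic polynomial is P(z) = 1 + 0.605z.
Invertibility requires all roots to lie outside the unit circle, i.e. |z| > 1 for every root.
This is linear in z: 1 + (0.605) z = 0  =>  z = -1/(0.605) = -1.652893,  |z| = 1.652893.
Moduli of all roots: 1.6529.
All moduli strictly greater than 1? Yes.
Verdict: Invertible.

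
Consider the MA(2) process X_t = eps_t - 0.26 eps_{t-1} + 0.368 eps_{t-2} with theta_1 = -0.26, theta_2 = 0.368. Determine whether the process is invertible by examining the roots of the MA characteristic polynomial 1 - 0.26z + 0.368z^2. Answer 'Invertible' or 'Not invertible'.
\text{Invertible}

The MA(q) characteristic polynomial is P(z) = 1 - 0.26z + 0.368z^2.
Invertibility requires all roots to lie outside the unit circle, i.e. |z| > 1 for every root.
Set 1 + (-0.26) z + (0.368) z^2 = 0, i.e. a z^2 + b z + c = 0 with a = 0.368, b = -0.26, c = 1.
Discriminant D = b^2 - 4ac = (-0.26)^2 - 4*(0.368)*1 = 0.0676 - (1.472) = -1.4044.
D < 0, so the roots are the complex-conjugate pair z = (-b +/- i sqrt(-D)) / (2a) = 0.3533 +/- 1.6102i.
For a conjugate pair |z|^2 = z * conj(z) = (product of roots) = c/a = 1/(0.368) = 2.717391, so |z| = sqrt(2.717391) = 1.6485 for both roots.
Moduli of all roots: 1.6485, 1.6485.
All moduli strictly greater than 1? Yes.
Verdict: Invertible.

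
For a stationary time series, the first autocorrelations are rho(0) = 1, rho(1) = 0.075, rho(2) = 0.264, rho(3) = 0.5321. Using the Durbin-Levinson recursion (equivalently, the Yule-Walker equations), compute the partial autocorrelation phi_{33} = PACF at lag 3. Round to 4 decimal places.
\phi_{33} = 0.5370

The PACF at lag k is phi_{kk}, the last component of the solution
to the Yule-Walker system G_k phi = r_k where
  (G_k)_{ij} = rho(|i - j|), (r_k)_i = rho(i), i,j = 1..k.
Equivalently, Durbin-Levinson gives phi_{kk} iteratively:
  phi_{11} = rho(1)
  phi_{kk} = [rho(k) - sum_{j=1..k-1} phi_{k-1,j} rho(k-j)]
            / [1 - sum_{j=1..k-1} phi_{k-1,j} rho(j)],
  phi_{k,j} = phi_{k-1,j} - phi_{kk} phi_{k-1,k-j},  j = 1..k-1.
Step k = 1:
  phi_11 = rho(1) = 0.075.
Step k = 2:
  phi_22 = [rho(2) - phi_11 rho(1)] / [1 - phi_11 rho(1)] = [0.264 - (0.075)(0.075)] / [1 - (0.075)(0.075)]
         = 0.258375 / 0.994375 = 0.259837.
  Update: phi_21 = phi_11 - phi_22 phi_11 = 0.075 - (0.259837)(0.075) = 0.055512.
Step k = 3:
  phi_33 = [rho(3) - phi_21 rho(2) - phi_22 rho(1)] / [1 - phi_21 rho(1) - phi_22 rho(2)]
    numerator   = 0.5321 - (0.055512)(0.264) - (0.259837)(0.075) = 0.49795702
    denominator = 1 - (0.055512)(0.075) - (0.259837)(0.264) = 0.92723972
  phi_33 = 0.49795702 / 0.92723972 = 0.537.
Therefore phi_{33} = 0.5370.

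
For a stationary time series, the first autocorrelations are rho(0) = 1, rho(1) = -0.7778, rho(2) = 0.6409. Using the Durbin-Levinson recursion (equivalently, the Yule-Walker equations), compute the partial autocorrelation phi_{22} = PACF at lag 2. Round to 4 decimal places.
\phi_{22} = 0.0909

The PACF at lag k is phi_{kk}, the last component of the solution
to the Yule-Walker system G_k phi = r_k where
  (G_k)_{ij} = rho(|i - j|), (r_k)_i = rho(i), i,j = 1..k.
Equivalently, Durbin-Levinson gives phi_{kk} iteratively:
  phi_{11} = rho(1)
  phi_{kk} = [rho(k) - sum_{j=1..k-1} phi_{k-1,j} rho(k-j)]
            / [1 - sum_{j=1..k-1} phi_{k-1,j} rho(j)],
  phi_{k,j} = phi_{k-1,j} - phi_{kk} phi_{k-1,k-j},  j = 1..k-1.
Step k = 1:
  phi_11 = rho(1) = -0.7778.
Step k = 2:
  phi_22 = [rho(2) - phi_11 rho(1)] / [1 - phi_11 rho(1)] = [0.6409 - (-0.7778)(-0.7778)] / [1 - (-0.7778)(-0.7778)]
         = 0.03592716 / 0.39502716 = 0.0909.
Therefore phi_{22} = 0.0909.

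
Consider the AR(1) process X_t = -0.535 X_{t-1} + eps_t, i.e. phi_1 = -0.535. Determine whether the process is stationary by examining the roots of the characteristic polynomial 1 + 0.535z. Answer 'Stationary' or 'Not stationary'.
\text{Stationary}

The AR(p) characteristic polynomial is P(z) = 1 + 0.535z.
Stationarity requires all roots to lie outside the unit circle, i.e. |z| > 1 for every root.
This is linear in z: 1 + (0.535) z = 0  =>  z = -1/(0.535) = -1.869159,  |z| = 1.869159.
Moduli of all roots: 1.8692.
All moduli strictly greater than 1? Yes.
Verdict: Stationary.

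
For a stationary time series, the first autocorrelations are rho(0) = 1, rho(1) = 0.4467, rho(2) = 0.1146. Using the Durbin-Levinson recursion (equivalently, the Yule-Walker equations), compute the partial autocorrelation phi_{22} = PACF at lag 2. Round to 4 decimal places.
\phi_{22} = -0.1061

The PACF at lag k is phi_{kk}, the last component of the solution
to the Yule-Walker system G_k phi = r_k where
  (G_k)_{ij} = rho(|i - j|), (r_k)_i = rho(i), i,j = 1..k.
Equivalently, Durbin-Levinson gives phi_{kk} iteratively:
  phi_{11} = rho(1)
  phi_{kk} = [rho(k) - sum_{j=1..k-1} phi_{k-1,j} rho(k-j)]
            / [1 - sum_{j=1..k-1} phi_{k-1,j} rho(j)],
  phi_{k,j} = phi_{k-1,j} - phi_{kk} phi_{k-1,k-j},  j = 1..k-1.
Step k = 1:
  phi_11 = rho(1) = 0.4467.
Step k = 2:
  phi_22 = [rho(2) - phi_11 rho(1)] / [1 - phi_11 rho(1)] = [0.1146 - (0.4467)(0.4467)] / [1 - (0.4467)(0.4467)]
         = -0.08494089 / 0.80045911 = -0.1061.
Therefore phi_{22} = -0.1061.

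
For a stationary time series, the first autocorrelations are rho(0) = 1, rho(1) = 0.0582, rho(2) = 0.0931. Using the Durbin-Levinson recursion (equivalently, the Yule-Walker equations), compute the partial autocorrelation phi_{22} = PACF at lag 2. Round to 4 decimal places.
\phi_{22} = 0.0900

The PACF at lag k is phi_{kk}, the last component of the solution
to the Yule-Walker system G_k phi = r_k where
  (G_k)_{ij} = rho(|i - j|), (r_k)_i = rho(i), i,j = 1..k.
Equivalently, Durbin-Levinson gives phi_{kk} iteratively:
  phi_{11} = rho(1)
  phi_{kk} = [rho(k) - sum_{j=1..k-1} phi_{k-1,j} rho(k-j)]
            / [1 - sum_{j=1..k-1} phi_{k-1,j} rho(j)],
  phi_{k,j} = phi_{k-1,j} - phi_{kk} phi_{k-1,k-j},  j = 1..k-1.
Step k = 1:
  phi_11 = rho(1) = 0.0582.
Step k = 2:
  phi_22 = [rho(2) - phi_11 rho(1)] / [1 - phi_11 rho(1)] = [0.0931 - (0.0582)(0.0582)] / [1 - (0.0582)(0.0582)]
         = 0.08971276 / 0.99661276 = 0.09.
Therefore phi_{22} = 0.0900.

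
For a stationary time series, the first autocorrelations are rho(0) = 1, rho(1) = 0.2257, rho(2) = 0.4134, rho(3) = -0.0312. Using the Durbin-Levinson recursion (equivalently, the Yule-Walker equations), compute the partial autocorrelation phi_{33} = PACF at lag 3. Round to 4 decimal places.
\phi_{33} = -0.2160

The PACF at lag k is phi_{kk}, the last component of the solution
to the Yule-Walker system G_k phi = r_k where
  (G_k)_{ij} = rho(|i - j|), (r_k)_i = rho(i), i,j = 1..k.
Equivalently, Durbin-Levinson gives phi_{kk} iteratively:
  phi_{11} = rho(1)
  phi_{kk} = [rho(k) - sum_{j=1..k-1} phi_{k-1,j} rho(k-j)]
            / [1 - sum_{j=1..k-1} phi_{k-1,j} rho(j)],
  phi_{k,j} = phi_{k-1,j} - phi_{kk} phi_{k-1,k-j},  j = 1..k-1.
Step k = 1:
  phi_11 = rho(1) = 0.2257.
Step k = 2:
  phi_22 = [rho(2) - phi_11 rho(1)] / [1 - phi_11 rho(1)] = [0.4134 - (0.2257)(0.2257)] / [1 - (0.2257)(0.2257)]
         = 0.36245951 / 0.94905951 = 0.381914.
  Update: phi_21 = phi_11 - phi_22 phi_11 = 0.2257 - (0.381914)(0.2257) = 0.139502.
Step k = 3:
  phi_33 = [rho(3) - phi_21 rho(2) - phi_22 rho(1)] / [1 - phi_21 rho(1) - phi_22 rho(2)]
    numerator   = -0.0312 - (0.139502)(0.4134) - (0.381914)(0.2257) = -0.17506818
    denominator = 1 - (0.139502)(0.2257) - (0.381914)(0.4134) = 0.810631
  phi_33 = -0.17506818 / 0.810631 = -0.216.
Therefore phi_{33} = -0.2160.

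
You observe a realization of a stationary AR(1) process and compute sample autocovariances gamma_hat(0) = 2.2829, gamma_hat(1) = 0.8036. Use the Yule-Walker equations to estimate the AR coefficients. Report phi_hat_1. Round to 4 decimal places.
\hat\phi_{1} = 0.3520

The Yule-Walker equations for an AR(p) process read, in matrix form,
  Gamma_p phi = r_p,   with   (Gamma_p)_{ij} = gamma(|i - j|),
                       (r_p)_i = gamma(i),   i,j = 1..p.
Substitute the sample gammas (Toeplitz matrix and right-hand side of size 1):
  Gamma_p = [[2.2829]]
  r_p     = [0.8036]
With p = 1 this is the single equation gamma(0) phi_1 = gamma(1):
  phi_hat_1 = gamma(1) / gamma(0) = 0.8036 / 2.2829 = 0.3520.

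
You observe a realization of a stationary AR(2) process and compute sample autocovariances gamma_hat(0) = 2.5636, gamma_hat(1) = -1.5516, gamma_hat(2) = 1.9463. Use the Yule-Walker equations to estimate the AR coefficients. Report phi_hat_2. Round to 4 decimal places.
\hat\phi_{2} = 0.6200

The Yule-Walker equations for an AR(p) process read, in matrix form,
  Gamma_p phi = r_p,   with   (Gamma_p)_{ij} = gamma(|i - j|),
                       (r_p)_i = gamma(i),   i,j = 1..p.
Substitute the sample gammas (Toeplitz matrix and right-hand side of size 2):
  Gamma_p = [[2.5636, -1.5516], [-1.5516, 2.5636]]
  r_p     = [-1.5516, 1.9463]
Written out:
  2.5636 phi_1 - 1.5516 phi_2 = -1.5516
  -1.5516 phi_1 + 2.5636 phi_2 = 1.9463
Solve by Cramer's rule:
  det = gamma(0)^2 - gamma(1)^2 = (2.5636)^2 - (-1.5516)^2 = 6.57204496 - 2.40746256 = 4.1645824
  phi_hat_1 = [gamma(1) gamma(0) - gamma(1) gamma(2)] / det = [(-1.5516)(2.5636) - (-1.5516)(1.9463)] / 4.1645824 = -0.95780268 / 4.1645824 = -0.23
  phi_hat_2 = [gamma(0) gamma(2) - gamma(1)^2] / det = [(2.5636)(1.9463) - (-1.5516)^2] / 4.1645824 = 2.58207212 / 4.1645824 = 0.62
So phi_hat = [-0.2300, 0.6200].
Therefore phi_hat_2 = 0.6200.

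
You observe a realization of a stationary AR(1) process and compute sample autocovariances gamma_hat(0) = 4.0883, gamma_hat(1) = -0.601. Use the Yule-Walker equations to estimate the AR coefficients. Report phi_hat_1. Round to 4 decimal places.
\hat\phi_{1} = -0.1470

The Yule-Walker equations for an AR(p) process read, in matrix form,
  Gamma_p phi = r_p,   with   (Gamma_p)_{ij} = gamma(|i - j|),
                       (r_p)_i = gamma(i),   i,j = 1..p.
Substitute the sample gammas (Toeplitz matrix and right-hand side of size 1):
  Gamma_p = [[4.0883]]
  r_p     = [-0.601]
With p = 1 this is the single equation gamma(0) phi_1 = gamma(1):
  phi_hat_1 = gamma(1) / gamma(0) = -0.601 / 4.0883 = -0.1470.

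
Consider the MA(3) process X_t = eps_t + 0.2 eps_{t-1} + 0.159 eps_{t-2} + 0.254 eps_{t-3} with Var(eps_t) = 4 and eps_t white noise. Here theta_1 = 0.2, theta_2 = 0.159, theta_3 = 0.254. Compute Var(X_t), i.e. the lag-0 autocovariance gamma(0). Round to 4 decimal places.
\gamma(0) = 4.5192

For an MA(q) process X_t = eps_t + sum_i theta_i eps_{t-i} with
Var(eps_t) = sigma^2, the variance is
  gamma(0) = sigma^2 * (1 + sum_i theta_i^2).
  sum_i theta_i^2 = (0.2)^2 + (0.159)^2 + (0.254)^2 = 0.04 + 0.025281 + 0.064516 = 0.129797.
  gamma(0) = 4 * (1 + 0.129797) = 4 * 1.129797 = 4.519188, which rounds to 4.5192.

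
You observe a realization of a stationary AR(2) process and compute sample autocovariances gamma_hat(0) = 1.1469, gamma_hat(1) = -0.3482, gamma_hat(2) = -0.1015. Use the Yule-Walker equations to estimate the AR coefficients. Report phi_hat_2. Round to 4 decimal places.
\hat\phi_{2} = -0.1990

The Yule-Walker equations for an AR(p) process read, in matrix form,
  Gamma_p phi = r_p,   with   (Gamma_p)_{ij} = gamma(|i - j|),
                       (r_p)_i = gamma(i),   i,j = 1..p.
Substitute the sample gammas (Toeplitz matrix and right-hand side of size 2):
  Gamma_p = [[1.1469, -0.3482], [-0.3482, 1.1469]]
  r_p     = [-0.3482, -0.1015]
Written out:
  1.1469 phi_1 - 0.3482 phi_2 = -0.3482
  -0.3482 phi_1 + 1.1469 phi_2 = -0.1015
Solve by Cramer's rule:
  det = gamma(0)^2 - gamma(1)^2 = (1.1469)^2 - (-0.3482)^2 = 1.31537961 - 0.12124324 = 1.19413637
  phi_hat_1 = [gamma(1) gamma(0) - gamma(1) gamma(2)] / det = [(-0.3482)(1.1469) - (-0.3482)(-0.1015)] / 1.19413637 = -0.43469288 / 1.19413637 = -0.364
  phi_hat_2 = [gamma(0) gamma(2) - gamma(1)^2] / det = [(1.1469)(-0.1015) - (-0.3482)^2] / 1.19413637 = -0.23765359 / 1.19413637 = -0.199
So phi_hat = [-0.3640, -0.1990].
Therefore phi_hat_2 = -0.1990.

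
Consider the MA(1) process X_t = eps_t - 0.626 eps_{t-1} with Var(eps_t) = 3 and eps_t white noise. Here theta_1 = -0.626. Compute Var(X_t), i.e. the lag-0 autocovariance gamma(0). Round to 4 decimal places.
\gamma(0) = 4.1756

For an MA(q) process X_t = eps_t + sum_i theta_i eps_{t-i} with
Var(eps_t) = sigma^2, the variance is
  gamma(0) = sigma^2 * (1 + sum_i theta_i^2).
  sum_i theta_i^2 = (-0.626)^2 = 0.391876.
  gamma(0) = 3 * (1 + 0.391876) = 3 * 1.391876 = 4.175628, which rounds to 4.1756.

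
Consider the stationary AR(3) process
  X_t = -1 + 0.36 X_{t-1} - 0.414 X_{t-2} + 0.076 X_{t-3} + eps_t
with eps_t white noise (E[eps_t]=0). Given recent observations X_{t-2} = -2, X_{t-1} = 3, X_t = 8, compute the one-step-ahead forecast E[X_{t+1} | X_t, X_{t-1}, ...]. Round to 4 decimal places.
E[X_{t+1} \mid \mathcal F_t] = 0.4860

For an AR(p) model X_t = c + sum_i phi_i X_{t-i} + eps_t, the
one-step-ahead conditional mean is
  E[X_{t+1} | X_t, ...] = c + sum_i phi_i X_{t+1-i}.
Substitute known values:
  E[X_{t+1} | ...] = -1 + (0.36) * (8) + (-0.414) * (3) + (0.076) * (-2)
                   = 0.4860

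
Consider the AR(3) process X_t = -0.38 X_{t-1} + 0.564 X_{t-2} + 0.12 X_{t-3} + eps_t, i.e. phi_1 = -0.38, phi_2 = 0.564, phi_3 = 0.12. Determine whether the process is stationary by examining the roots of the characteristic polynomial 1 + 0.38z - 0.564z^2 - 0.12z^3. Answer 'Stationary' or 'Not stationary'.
\text{Stationary}

The AR(p) characteristic polynomial is P(z) = 1 + 0.38z - 0.564z^2 - 0.12z^3.
Stationarity requires all roots to lie outside the unit circle, i.e. |z| > 1 for every root.
Degree 3: look for a simple real root z0 first, then factor out (1 - z/z0) and solve the remaining quadratic.
Testing z0 = -5: P(-5) = 1 + (0.38)(-5) + (-0.564)(-5)^2 + (-0.12)(-5)^3
  = 1 + (-1.9) + (-14.1) + (15) = 0.  So z_0 = -5 is a root, |z_0| = 5.
Divide out the factor (1 + 0.2 z) = (1 - z/z0) (since 1/z0 = -0.2):
  P(z) = (1 + 0.2 z)(1 + (0.18) z + (-0.6) z^2)
  [check: z-coef 0.18 - (-0.2) = 0.38; z^2-coef -0.6 - (-0.2)(0.18) = -0.564; z^3-coef -(-0.2)(-0.6) = -0.12.]
Remaining roots from the quadratic factor 1 + (0.18) z + (-0.6) z^2:
  Set 1 + (0.18) z + (-0.6) z^2 = 0, i.e. a z^2 + b z + c = 0 with a = -0.6, b = 0.18, c = 1.
  Discriminant D = b^2 - 4ac = (0.18)^2 - 4*(-0.6)*1 = 0.0324 - (-2.4) = 2.4324.
  D >= 0, so the roots are real: z = (-b +/- sqrt(D)) / (2a) = (-0.18 +/- 1.559615) / (-1.2).
    z_1 = (-0.18 + 1.559615) / (-1.2) = -1.1497,   |z_1| = 1.1497.
    z_2 = (-0.18 - 1.559615) / (-1.2) = 1.4497,   |z_2| = 1.4497.
Moduli of all roots: 5.0000, 1.1497, 1.4497.
All moduli strictly greater than 1? Yes.
Verdict: Stationary.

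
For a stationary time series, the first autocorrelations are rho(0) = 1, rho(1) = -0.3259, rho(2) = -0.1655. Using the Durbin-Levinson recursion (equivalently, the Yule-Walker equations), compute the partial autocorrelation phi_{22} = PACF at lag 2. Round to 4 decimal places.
\phi_{22} = -0.3040

The PACF at lag k is phi_{kk}, the last component of the solution
to the Yule-Walker system G_k phi = r_k where
  (G_k)_{ij} = rho(|i - j|), (r_k)_i = rho(i), i,j = 1..k.
Equivalently, Durbin-Levinson gives phi_{kk} iteratively:
  phi_{11} = rho(1)
  phi_{kk} = [rho(k) - sum_{j=1..k-1} phi_{k-1,j} rho(k-j)]
            / [1 - sum_{j=1..k-1} phi_{k-1,j} rho(j)],
  phi_{k,j} = phi_{k-1,j} - phi_{kk} phi_{k-1,k-j},  j = 1..k-1.
Step k = 1:
  phi_11 = rho(1) = -0.3259.
Step k = 2:
  phi_22 = [rho(2) - phi_11 rho(1)] / [1 - phi_11 rho(1)] = [-0.1655 - (-0.3259)(-0.3259)] / [1 - (-0.3259)(-0.3259)]
         = -0.27171081 / 0.89378919 = -0.304.
Therefore phi_{22} = -0.3040.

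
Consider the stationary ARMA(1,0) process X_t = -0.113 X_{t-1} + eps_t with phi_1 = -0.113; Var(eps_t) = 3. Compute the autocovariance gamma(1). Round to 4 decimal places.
\gamma(1) = -0.3434

Multiply the model equation by X_{t-k} and take expectations. With theta_0 = psi_0 = 1 and psi_j the MA(infinity) weights, this gives
  gamma(k) - sum_i phi_i gamma(k-i) = c_k,
  c_k = sigma^2 * sum_{j=k..q} theta_j psi_{j-k}   (c_k = 0 for k > q),
using gamma(-m) = gamma(m).
Pure AR (q = 0): c_0 = sigma^2 = 3, c_k = 0 for k >= 1.
Equations for k = 0 and k = 1 (AR order 1):
  gamma(0) = phi_1 gamma(1) + c_0
  gamma(1) = phi_1 gamma(0) + c_1
Substituting the second into the first: gamma(0) (1 - phi_1^2) = c_0 + phi_1 c_1, so
  gamma(0) = c_0 / (1 - phi_1^2) = 3 / (1 - (-0.113)^2) = 3 / 0.987231 = 3.038802.
  gamma(1) = phi_1 gamma(0) = (-0.113)(3.038802) = -0.343385.
Therefore gamma(1) = -0.3434 (to 4 decimal places).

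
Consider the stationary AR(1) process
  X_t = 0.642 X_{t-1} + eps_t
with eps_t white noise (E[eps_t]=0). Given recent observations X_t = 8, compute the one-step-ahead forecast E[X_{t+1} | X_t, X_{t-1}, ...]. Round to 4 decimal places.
E[X_{t+1} \mid \mathcal F_t] = 5.1360

For an AR(p) model X_t = c + sum_i phi_i X_{t-i} + eps_t, the
one-step-ahead conditional mean is
  E[X_{t+1} | X_t, ...] = c + sum_i phi_i X_{t+1-i}.
Substitute known values:
  E[X_{t+1} | ...] = (0.642) * (8)
                   = 5.1360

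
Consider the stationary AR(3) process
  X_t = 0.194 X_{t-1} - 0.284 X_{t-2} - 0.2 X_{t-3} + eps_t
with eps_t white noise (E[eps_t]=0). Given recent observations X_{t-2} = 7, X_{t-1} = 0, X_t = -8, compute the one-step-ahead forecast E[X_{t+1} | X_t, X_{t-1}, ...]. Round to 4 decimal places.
E[X_{t+1} \mid \mathcal F_t] = -2.9520

For an AR(p) model X_t = c + sum_i phi_i X_{t-i} + eps_t, the
one-step-ahead conditional mean is
  E[X_{t+1} | X_t, ...] = c + sum_i phi_i X_{t+1-i}.
Substitute known values:
  E[X_{t+1} | ...] = (0.194) * (-8) + (-0.284) * (0) + (-0.2) * (7)
                   = -2.9520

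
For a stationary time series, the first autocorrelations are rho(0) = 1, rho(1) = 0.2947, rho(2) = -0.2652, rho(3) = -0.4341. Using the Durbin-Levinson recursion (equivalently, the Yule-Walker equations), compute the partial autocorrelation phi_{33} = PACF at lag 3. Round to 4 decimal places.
\phi_{33} = -0.2730

The PACF at lag k is phi_{kk}, the last component of the solution
to the Yule-Walker system G_k phi = r_k where
  (G_k)_{ij} = rho(|i - j|), (r_k)_i = rho(i), i,j = 1..k.
Equivalently, Durbin-Levinson gives phi_{kk} iteratively:
  phi_{11} = rho(1)
  phi_{kk} = [rho(k) - sum_{j=1..k-1} phi_{k-1,j} rho(k-j)]
            / [1 - sum_{j=1..k-1} phi_{k-1,j} rho(j)],
  phi_{k,j} = phi_{k-1,j} - phi_{kk} phi_{k-1,k-j},  j = 1..k-1.
Step k = 1:
  phi_11 = rho(1) = 0.2947.
Step k = 2:
  phi_22 = [rho(2) - phi_11 rho(1)] / [1 - phi_11 rho(1)] = [-0.2652 - (0.2947)(0.2947)] / [1 - (0.2947)(0.2947)]
         = -0.35204809 / 0.91315191 = -0.385531.
  Update: phi_21 = phi_11 - phi_22 phi_11 = 0.2947 - (-0.385531)(0.2947) = 0.408316.
Step k = 3:
  phi_33 = [rho(3) - phi_21 rho(2) - phi_22 rho(1)] / [1 - phi_21 rho(1) - phi_22 rho(2)]
    numerator   = -0.4341 - (0.408316)(-0.2652) - (-0.385531)(0.2947) = -0.21219873
    denominator = 1 - (0.408316)(0.2947) - (-0.385531)(-0.2652) = 0.77742657
  phi_33 = -0.21219873 / 0.77742657 = -0.273.
Therefore phi_{33} = -0.2730.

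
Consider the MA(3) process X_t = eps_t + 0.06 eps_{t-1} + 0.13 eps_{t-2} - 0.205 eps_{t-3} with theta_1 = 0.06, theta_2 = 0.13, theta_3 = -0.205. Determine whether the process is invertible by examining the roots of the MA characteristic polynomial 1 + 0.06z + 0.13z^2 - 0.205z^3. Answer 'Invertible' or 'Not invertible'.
\text{Invertible}

The MA(q) characteristic polynomial is P(z) = 1 + 0.06z + 0.13z^2 - 0.205z^3.
Invertibility requires all roots to lie outside the unit circle, i.e. |z| > 1 for every root.
Degree 3: look for a simple real root z0 first, then factor out (1 - z/z0) and solve the remaining quadratic.
Testing z0 = 2: P(2) = 1 + (0.06)(2) + (0.13)(2)^2 + (-0.205)(2)^3
  = 1 + (0.12) + (0.52) + (-1.64) = 0.  So z_0 = 2 is a root, |z_0| = 2.
Divide out the factor (1 - 0.5 z) = (1 - z/z0) (since 1/z0 = 0.5):
  P(z) = (1 - 0.5 z)(1 + (0.56) z + (0.41) z^2)
  [check: z-coef 0.56 - (0.5) = 0.06; z^2-coef 0.41 - (0.5)(0.56) = 0.13; z^3-coef -(0.5)(0.41) = -0.205.]
Remaining roots from the quadratic factor 1 + (0.56) z + (0.41) z^2:
  Set 1 + (0.56) z + (0.41) z^2 = 0, i.e. a z^2 + b z + c = 0 with a = 0.41, b = 0.56, c = 1.
  Discriminant D = b^2 - 4ac = (0.56)^2 - 4*(0.41)*1 = 0.3136 - (1.64) = -1.3264.
  D < 0, so the roots are the complex-conjugate pair z = (-b +/- i sqrt(-D)) / (2a) = -0.6829 +/- 1.4045i.
  For a conjugate pair |z|^2 = z * conj(z) = (product of roots) = c/a = 1/(0.41) = 2.439024, so |z| = sqrt(2.439024) = 1.5617 for both roots.
Moduli of all roots: 2.0000, 1.5617, 1.5617.
All moduli strictly greater than 1? Yes.
Verdict: Invertible.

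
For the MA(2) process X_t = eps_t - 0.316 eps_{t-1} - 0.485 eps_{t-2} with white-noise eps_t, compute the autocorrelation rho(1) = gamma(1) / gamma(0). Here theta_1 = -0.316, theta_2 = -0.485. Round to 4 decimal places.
\rho(1) = -0.1219

For an MA(q) process with theta_0 = 1, the autocovariance is
  gamma(k) = sigma^2 * sum_{i=0..q-k} theta_i * theta_{i+k},
and rho(k) = gamma(k) / gamma(0). Sigma^2 cancels.
  numerator   = (1)*(-0.316) + (-0.316)*(-0.485) = -0.16274.
  denominator = (1)^2 + (-0.316)^2 + (-0.485)^2 = 1.335081.
  rho(1) = -0.16274 / 1.335081 = -0.1219.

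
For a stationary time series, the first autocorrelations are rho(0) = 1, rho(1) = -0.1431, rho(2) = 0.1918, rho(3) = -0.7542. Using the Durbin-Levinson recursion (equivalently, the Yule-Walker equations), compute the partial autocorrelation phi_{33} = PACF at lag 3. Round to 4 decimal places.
\phi_{33} = -0.7441

The PACF at lag k is phi_{kk}, the last component of the solution
to the Yule-Walker system G_k phi = r_k where
  (G_k)_{ij} = rho(|i - j|), (r_k)_i = rho(i), i,j = 1..k.
Equivalently, Durbin-Levinson gives phi_{kk} iteratively:
  phi_{11} = rho(1)
  phi_{kk} = [rho(k) - sum_{j=1..k-1} phi_{k-1,j} rho(k-j)]
            / [1 - sum_{j=1..k-1} phi_{k-1,j} rho(j)],
  phi_{k,j} = phi_{k-1,j} - phi_{kk} phi_{k-1,k-j},  j = 1..k-1.
Step k = 1:
  phi_11 = rho(1) = -0.1431.
Step k = 2:
  phi_22 = [rho(2) - phi_11 rho(1)] / [1 - phi_11 rho(1)] = [0.1918 - (-0.1431)(-0.1431)] / [1 - (-0.1431)(-0.1431)]
         = 0.17132239 / 0.97952239 = 0.174904.
  Update: phi_21 = phi_11 - phi_22 phi_11 = -0.1431 - (0.174904)(-0.1431) = -0.118071.
Step k = 3:
  phi_33 = [rho(3) - phi_21 rho(2) - phi_22 rho(1)] / [1 - phi_21 rho(1) - phi_22 rho(2)]
    numerator   = -0.7542 - (-0.118071)(0.1918) - (0.174904)(-0.1431) = -0.70652517
    denominator = 1 - (-0.118071)(-0.1431) - (0.174904)(0.1918) = 0.94955742
  phi_33 = -0.70652517 / 0.94955742 = -0.7441.
Therefore phi_{33} = -0.7441.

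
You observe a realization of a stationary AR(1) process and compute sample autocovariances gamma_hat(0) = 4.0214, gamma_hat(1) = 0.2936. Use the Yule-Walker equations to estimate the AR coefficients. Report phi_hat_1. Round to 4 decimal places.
\hat\phi_{1} = 0.0730

The Yule-Walker equations for an AR(p) process read, in matrix form,
  Gamma_p phi = r_p,   with   (Gamma_p)_{ij} = gamma(|i - j|),
                       (r_p)_i = gamma(i),   i,j = 1..p.
Substitute the sample gammas (Toeplitz matrix and right-hand side of size 1):
  Gamma_p = [[4.0214]]
  r_p     = [0.2936]
With p = 1 this is the single equation gamma(0) phi_1 = gamma(1):
  phi_hat_1 = gamma(1) / gamma(0) = 0.2936 / 4.0214 = 0.0730.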